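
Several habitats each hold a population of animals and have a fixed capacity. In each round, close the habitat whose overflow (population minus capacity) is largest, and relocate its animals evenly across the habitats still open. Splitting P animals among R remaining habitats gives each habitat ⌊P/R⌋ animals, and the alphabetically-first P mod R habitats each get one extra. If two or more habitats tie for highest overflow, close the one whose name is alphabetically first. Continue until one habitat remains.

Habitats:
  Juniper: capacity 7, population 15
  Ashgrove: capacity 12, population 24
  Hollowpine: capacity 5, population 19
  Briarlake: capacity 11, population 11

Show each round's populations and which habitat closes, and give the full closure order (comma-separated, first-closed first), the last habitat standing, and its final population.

Round 1: Ashgrove=24 Briarlake=11 Hollowpine=19 Juniper=15 → close Hollowpine (overflow 14)
  19÷3 = 6 each, +1 to first 1
Round 2: Ashgrove=31 Briarlake=17 Juniper=21 → close Ashgrove (overflow 19)
  31÷2 = 15 each, +1 to first 1
Round 3: Briarlake=33 Juniper=36 → close Juniper (overflow 29)
  36÷1 = 36 each, +1 to first 0

Closure order: Hollowpine, Ashgrove, Juniper
Last habitat: Briarlake with 69 animals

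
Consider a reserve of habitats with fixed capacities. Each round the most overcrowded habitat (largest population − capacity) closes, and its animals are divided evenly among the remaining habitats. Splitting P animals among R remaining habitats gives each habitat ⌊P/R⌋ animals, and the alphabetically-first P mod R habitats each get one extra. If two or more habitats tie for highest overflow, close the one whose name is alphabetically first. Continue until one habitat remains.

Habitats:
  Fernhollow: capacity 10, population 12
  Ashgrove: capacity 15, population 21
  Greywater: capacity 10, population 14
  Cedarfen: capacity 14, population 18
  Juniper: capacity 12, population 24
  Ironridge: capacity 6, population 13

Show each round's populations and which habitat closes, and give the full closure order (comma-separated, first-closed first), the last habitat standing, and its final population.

Closure order: Juniper, Ashgrove, Ironridge, Cedarfen, Fernhollow
Last habitat: Greywater with 102 animals

Round 1: Ashgrove=21 Cedarfen=18 Fernhollow=12 Greywater=14 Ironridge=13 Juniper=24 → close Juniper (overflow 12)
  24÷5 = 4 each, +1 to first 4
Round 2: Ashgrove=26 Cedarfen=23 Fernhollow=17 Greywater=19 Ironridge=17 → close Ashgrove (overflow 11)
  26÷4 = 6 each, +1 to first 2
Round 3: Cedarfen=30 Fernhollow=24 Greywater=25 Ironridge=23 → close Ironridge (overflow 17)
  23÷3 = 7 each, +1 to first 2
Round 4: Cedarfen=38 Fernhollow=32 Greywater=32 → close Cedarfen (overflow 24)
  38÷2 = 19 each, +1 to first 0
Round 5: Fernhollow=51 Greywater=51 → close Fernhollow (overflow 41)
  51÷1 = 51 each, +1 to first 0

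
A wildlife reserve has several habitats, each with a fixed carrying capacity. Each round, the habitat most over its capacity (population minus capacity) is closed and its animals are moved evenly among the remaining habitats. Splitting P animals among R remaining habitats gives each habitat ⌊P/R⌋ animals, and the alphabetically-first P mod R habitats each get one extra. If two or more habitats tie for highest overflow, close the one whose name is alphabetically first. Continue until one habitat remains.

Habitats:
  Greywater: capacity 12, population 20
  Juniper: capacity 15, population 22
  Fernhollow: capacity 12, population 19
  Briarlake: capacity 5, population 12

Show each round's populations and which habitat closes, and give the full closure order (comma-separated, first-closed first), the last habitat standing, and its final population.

Round 1: Briarlake=12 Fernhollow=19 Greywater=20 Juniper=22 → close Greywater (overflow 8)
  20÷3 = 6 each, +1 to first 2
Round 2: Briarlake=19 Fernhollow=26 Juniper=28 → close Briarlake (overflow 14)
  19÷2 = 9 each, +1 to first 1
Round 3: Fernhollow=36 Juniper=37 → close Fernhollow (overflow 24)
  36÷1 = 36 each, +1 to first 0

Closure order: Greywater, Briarlake, Fernhollow
Last habitat: Juniper with 73 animals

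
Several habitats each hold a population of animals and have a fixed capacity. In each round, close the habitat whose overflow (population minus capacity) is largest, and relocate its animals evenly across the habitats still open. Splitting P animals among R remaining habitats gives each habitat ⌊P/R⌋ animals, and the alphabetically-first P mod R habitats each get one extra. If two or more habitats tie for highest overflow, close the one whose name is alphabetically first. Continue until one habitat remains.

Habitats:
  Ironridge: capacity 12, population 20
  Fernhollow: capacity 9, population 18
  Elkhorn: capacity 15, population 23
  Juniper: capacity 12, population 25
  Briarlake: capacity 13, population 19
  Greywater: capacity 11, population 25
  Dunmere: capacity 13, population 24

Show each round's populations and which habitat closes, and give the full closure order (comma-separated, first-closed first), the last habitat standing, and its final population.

Closure order: Greywater, Juniper, Dunmere, Elkhorn, Fernhollow, Briarlake
Last habitat: Ironridge with 154 animals

Round 1: Briarlake=19 Dunmere=24 Elkhorn=23 Fernhollow=18 Greywater=25 Ironridge=20 Juniper=25 → close Greywater (overflow 14)
  25÷6 = 4 each, +1 to first 1
Round 2: Briarlake=24 Dunmere=28 Elkhorn=27 Fernhollow=22 Ironridge=24 Juniper=29 → close Juniper (overflow 17)
  29÷5 = 5 each, +1 to first 4
Round 3: Briarlake=30 Dunmere=34 Elkhorn=33 Fernhollow=28 Ironridge=29 → close Dunmere (overflow 21)
  34÷4 = 8 each, +1 to first 2
Round 4: Briarlake=39 Elkhorn=42 Fernhollow=36 Ironridge=37 → close Elkhorn (overflow 27)
  42÷3 = 14 each, +1 to first 0
Round 5: Briarlake=53 Fernhollow=50 Ironridge=51 → close Fernhollow (overflow 41)
  50÷2 = 25 each, +1 to first 0
Round 6: Briarlake=78 Ironridge=76 → close Briarlake (overflow 65)
  78÷1 = 78 each, +1 to first 0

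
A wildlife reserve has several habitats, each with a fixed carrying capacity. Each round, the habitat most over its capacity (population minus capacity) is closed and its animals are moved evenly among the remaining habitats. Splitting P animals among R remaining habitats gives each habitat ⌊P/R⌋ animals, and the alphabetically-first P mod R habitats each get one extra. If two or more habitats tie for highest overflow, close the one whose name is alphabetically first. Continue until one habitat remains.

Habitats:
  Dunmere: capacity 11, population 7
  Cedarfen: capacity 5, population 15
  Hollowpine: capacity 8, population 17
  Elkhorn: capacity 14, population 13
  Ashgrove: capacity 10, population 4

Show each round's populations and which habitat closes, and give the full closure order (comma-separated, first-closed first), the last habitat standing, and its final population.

Closure order: Cedarfen, Hollowpine, Elkhorn, Dunmere
Last habitat: Ashgrove with 56 animals

Round 1: Ashgrove=4 Cedarfen=15 Dunmere=7 Elkhorn=13 Hollowpine=17 → close Cedarfen (overflow 10)
  15÷4 = 3 each, +1 to first 3
Round 2: Ashgrove=8 Dunmere=11 Elkhorn=17 Hollowpine=20 → close Hollowpine (overflow 12)
  20÷3 = 6 each, +1 to first 2
Round 3: Ashgrove=15 Dunmere=18 Elkhorn=23 → close Elkhorn (overflow 9)
  23÷2 = 11 each, +1 to first 1
Round 4: Ashgrove=27 Dunmere=29 → close Dunmere (overflow 18)
  29÷1 = 29 each, +1 to first 0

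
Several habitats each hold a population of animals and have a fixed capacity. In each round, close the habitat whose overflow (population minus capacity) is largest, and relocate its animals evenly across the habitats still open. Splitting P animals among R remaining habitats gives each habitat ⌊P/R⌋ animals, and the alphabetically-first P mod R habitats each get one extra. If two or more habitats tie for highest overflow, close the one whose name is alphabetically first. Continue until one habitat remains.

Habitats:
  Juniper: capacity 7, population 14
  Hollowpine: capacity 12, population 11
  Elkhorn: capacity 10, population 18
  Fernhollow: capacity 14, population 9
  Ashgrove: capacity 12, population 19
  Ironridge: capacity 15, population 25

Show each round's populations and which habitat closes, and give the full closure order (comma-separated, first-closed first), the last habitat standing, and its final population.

Closure order: Ironridge, Elkhorn, Ashgrove, Juniper, Hollowpine
Last habitat: Fernhollow with 96 animals

Round 1: Ashgrove=19 Elkhorn=18 Fernhollow=9 Hollowpine=11 Ironridge=25 Juniper=14 → close Ironridge (overflow 10)
  25÷5 = 5 each, +1 to first 0
Round 2: Ashgrove=24 Elkhorn=23 Fernhollow=14 Hollowpine=16 Juniper=19 → close Elkhorn (overflow 13)
  23÷4 = 5 each, +1 to first 3
Round 3: Ashgrove=30 Fernhollow=20 Hollowpine=22 Juniper=24 → close Ashgrove (overflow 18)
  30÷3 = 10 each, +1 to first 0
Round 4: Fernhollow=30 Hollowpine=32 Juniper=34 → close Juniper (overflow 27)
  34÷2 = 17 each, +1 to first 0
Round 5: Fernhollow=47 Hollowpine=49 → close Hollowpine (overflow 37)
  49÷1 = 49 each, +1 to first 0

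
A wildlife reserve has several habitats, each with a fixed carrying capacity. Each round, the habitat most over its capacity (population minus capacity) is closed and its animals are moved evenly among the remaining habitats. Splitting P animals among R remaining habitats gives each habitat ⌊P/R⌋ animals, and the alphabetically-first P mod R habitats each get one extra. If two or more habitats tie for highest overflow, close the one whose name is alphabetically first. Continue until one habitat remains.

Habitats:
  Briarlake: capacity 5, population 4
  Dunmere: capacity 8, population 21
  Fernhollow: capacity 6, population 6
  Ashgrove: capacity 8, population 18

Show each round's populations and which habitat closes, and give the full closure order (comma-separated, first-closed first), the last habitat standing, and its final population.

Round 1: Ashgrove=18 Briarlake=4 Dunmere=21 Fernhollow=6 → close Dunmere (overflow 13)
  21÷3 = 7 each, +1 to first 0
Round 2: Ashgrove=25 Briarlake=11 Fernhollow=13 → close Ashgrove (overflow 17)
  25÷2 = 12 each, +1 to first 1
Round 3: Briarlake=24 Fernhollow=25 → close Briarlake (overflow 19)
  24÷1 = 24 each, +1 to first 0

Closure order: Dunmere, Ashgrove, Briarlake
Last habitat: Fernhollow with 49 animals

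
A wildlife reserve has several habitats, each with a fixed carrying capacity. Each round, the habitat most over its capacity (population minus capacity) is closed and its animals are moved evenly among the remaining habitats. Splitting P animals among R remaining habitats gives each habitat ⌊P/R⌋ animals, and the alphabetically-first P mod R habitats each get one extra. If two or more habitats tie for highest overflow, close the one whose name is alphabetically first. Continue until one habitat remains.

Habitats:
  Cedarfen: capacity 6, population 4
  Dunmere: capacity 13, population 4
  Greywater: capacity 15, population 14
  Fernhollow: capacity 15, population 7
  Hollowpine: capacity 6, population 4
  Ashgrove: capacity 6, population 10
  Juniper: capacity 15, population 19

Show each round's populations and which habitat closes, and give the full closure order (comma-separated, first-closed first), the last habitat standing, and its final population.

Closure order: Ashgrove, Juniper, Greywater, Cedarfen, Hollowpine, Dunmere
Last habitat: Fernhollow with 62 animals

Round 1: Ashgrove=10 Cedarfen=4 Dunmere=4 Fernhollow=7 Greywater=14 Hollowpine=4 Juniper=19 → close Ashgrove (overflow 4)
  10÷6 = 1 each, +1 to first 4
Round 2: Cedarfen=6 Dunmere=6 Fernhollow=9 Greywater=16 Hollowpine=5 Juniper=20 → close Juniper (overflow 5)
  20÷5 = 4 each, +1 to first 0
Round 3: Cedarfen=10 Dunmere=10 Fernhollow=13 Greywater=20 Hollowpine=9 → close Greywater (overflow 5)
  20÷4 = 5 each, +1 to first 0
Round 4: Cedarfen=15 Dunmere=15 Fernhollow=18 Hollowpine=14 → close Cedarfen (overflow 9)
  15÷3 = 5 each, +1 to first 0
Round 5: Dunmere=20 Fernhollow=23 Hollowpine=19 → close Hollowpine (overflow 13)
  19÷2 = 9 each, +1 to first 1
Round 6: Dunmere=30 Fernhollow=32 → close Dunmere (overflow 17)
  30÷1 = 30 each, +1 to first 0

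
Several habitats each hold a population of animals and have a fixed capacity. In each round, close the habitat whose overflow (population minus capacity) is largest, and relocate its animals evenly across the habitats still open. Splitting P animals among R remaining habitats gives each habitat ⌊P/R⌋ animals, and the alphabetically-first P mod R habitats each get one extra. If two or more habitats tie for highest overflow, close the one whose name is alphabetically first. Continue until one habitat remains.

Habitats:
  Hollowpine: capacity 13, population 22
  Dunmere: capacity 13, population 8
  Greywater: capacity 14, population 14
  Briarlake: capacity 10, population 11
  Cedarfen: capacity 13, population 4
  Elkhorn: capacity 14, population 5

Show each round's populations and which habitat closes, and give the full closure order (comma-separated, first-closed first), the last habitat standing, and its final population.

Closure order: Hollowpine, Briarlake, Greywater, Dunmere, Cedarfen
Last habitat: Elkhorn with 64 animals

Round 1: Briarlake=11 Cedarfen=4 Dunmere=8 Elkhorn=5 Greywater=14 Hollowpine=22 → close Hollowpine (overflow 9)
  22÷5 = 4 each, +1 to first 2
Round 2: Briarlake=16 Cedarfen=9 Dunmere=12 Elkhorn=9 Greywater=18 → close Briarlake (overflow 6)
  16÷4 = 4 each, +1 to first 0
Round 3: Cedarfen=13 Dunmere=16 Elkhorn=13 Greywater=22 → close Greywater (overflow 8)
  22÷3 = 7 each, +1 to first 1
Round 4: Cedarfen=21 Dunmere=23 Elkhorn=20 → close Dunmere (overflow 10)
  23÷2 = 11 each, +1 to first 1
Round 5: Cedarfen=33 Elkhorn=31 → close Cedarfen (overflow 20)
  33÷1 = 33 each, +1 to first 0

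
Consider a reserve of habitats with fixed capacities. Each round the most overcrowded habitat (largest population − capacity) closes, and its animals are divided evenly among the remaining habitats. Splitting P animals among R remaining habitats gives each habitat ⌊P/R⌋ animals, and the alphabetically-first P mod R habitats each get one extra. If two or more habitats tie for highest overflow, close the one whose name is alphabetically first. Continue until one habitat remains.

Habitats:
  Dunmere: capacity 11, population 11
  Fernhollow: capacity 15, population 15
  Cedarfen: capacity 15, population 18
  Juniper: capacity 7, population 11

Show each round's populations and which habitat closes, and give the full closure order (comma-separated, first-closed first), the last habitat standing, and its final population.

Round 1: Cedarfen=18 Dunmere=11 Fernhollow=15 Juniper=11 → close Juniper (overflow 4)
  11÷3 = 3 each, +1 to first 2
Round 2: Cedarfen=22 Dunmere=15 Fernhollow=18 → close Cedarfen (overflow 7)
  22÷2 = 11 each, +1 to first 0
Round 3: Dunmere=26 Fernhollow=29 → close Dunmere (overflow 15)
  26÷1 = 26 each, +1 to first 0

Closure order: Juniper, Cedarfen, Dunmere
Last habitat: Fernhollow with 55 animals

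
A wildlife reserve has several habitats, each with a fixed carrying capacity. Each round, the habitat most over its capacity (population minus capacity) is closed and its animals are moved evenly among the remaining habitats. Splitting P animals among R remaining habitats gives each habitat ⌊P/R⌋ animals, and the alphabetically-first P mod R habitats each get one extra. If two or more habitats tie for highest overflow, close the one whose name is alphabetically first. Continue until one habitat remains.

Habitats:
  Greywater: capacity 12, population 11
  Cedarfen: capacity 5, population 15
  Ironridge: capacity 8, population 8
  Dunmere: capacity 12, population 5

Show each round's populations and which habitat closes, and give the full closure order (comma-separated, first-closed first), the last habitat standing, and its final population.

Closure order: Cedarfen, Ironridge, Greywater
Last habitat: Dunmere with 39 animals

Round 1: Cedarfen=15 Dunmere=5 Greywater=11 Ironridge=8 → close Cedarfen (overflow 10)
  15÷3 = 5 each, +1 to first 0
Round 2: Dunmere=10 Greywater=16 Ironridge=13 → close Ironridge (overflow 5)
  13÷2 = 6 each, +1 to first 1
Round 3: Dunmere=17 Greywater=22 → close Greywater (overflow 10)
  22÷1 = 22 each, +1 to first 0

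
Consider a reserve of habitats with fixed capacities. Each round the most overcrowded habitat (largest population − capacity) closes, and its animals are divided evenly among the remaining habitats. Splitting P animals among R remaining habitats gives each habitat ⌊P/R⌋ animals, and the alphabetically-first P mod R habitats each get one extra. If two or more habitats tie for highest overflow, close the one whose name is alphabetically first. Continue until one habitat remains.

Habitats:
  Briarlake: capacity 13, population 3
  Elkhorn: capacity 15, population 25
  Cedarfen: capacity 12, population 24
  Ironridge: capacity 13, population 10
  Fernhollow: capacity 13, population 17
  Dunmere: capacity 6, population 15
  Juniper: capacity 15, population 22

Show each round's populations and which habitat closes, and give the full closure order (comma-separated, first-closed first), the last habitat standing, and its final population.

Round 1: Briarlake=3 Cedarfen=24 Dunmere=15 Elkhorn=25 Fernhollow=17 Ironridge=10 Juniper=22 → close Cedarfen (overflow 12)
  24÷6 = 4 each, +1 to first 0
Round 2: Briarlake=7 Dunmere=19 Elkhorn=29 Fernhollow=21 Ironridge=14 Juniper=26 → close Elkhorn (overflow 14)
  29÷5 = 5 each, +1 to first 4
Round 3: Briarlake=13 Dunmere=25 Fernhollow=27 Ironridge=20 Juniper=31 → close Dunmere (overflow 19)
  25÷4 = 6 each, +1 to first 1
Round 4: Briarlake=20 Fernhollow=33 Ironridge=26 Juniper=37 → close Juniper (overflow 22)
  37÷3 = 12 each, +1 to first 1
Round 5: Briarlake=33 Fernhollow=45 Ironridge=38 → close Fernhollow (overflow 32)
  45÷2 = 22 each, +1 to first 1
Round 6: Briarlake=56 Ironridge=60 → close Ironridge (overflow 47)
  60÷1 = 60 each, +1 to first 0

Closure order: Cedarfen, Elkhorn, Dunmere, Juniper, Fernhollow, Ironridge
Last habitat: Briarlake with 116 animals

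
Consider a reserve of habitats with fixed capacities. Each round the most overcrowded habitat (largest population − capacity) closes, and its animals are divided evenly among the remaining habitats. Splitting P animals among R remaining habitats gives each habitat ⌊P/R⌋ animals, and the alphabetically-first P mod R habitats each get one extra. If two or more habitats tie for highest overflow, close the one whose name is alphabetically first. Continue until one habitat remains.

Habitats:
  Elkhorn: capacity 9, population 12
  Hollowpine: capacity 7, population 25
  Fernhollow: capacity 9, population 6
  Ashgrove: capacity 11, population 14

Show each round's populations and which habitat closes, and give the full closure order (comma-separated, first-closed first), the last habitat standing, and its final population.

Round 1: Ashgrove=14 Elkhorn=12 Fernhollow=6 Hollowpine=25 → close Hollowpine (overflow 18)
  25÷3 = 8 each, +1 to first 1
Round 2: Ashgrove=23 Elkhorn=20 Fernhollow=14 → close Ashgrove (overflow 12)
  23÷2 = 11 each, +1 to first 1
Round 3: Elkhorn=32 Fernhollow=25 → close Elkhorn (overflow 23)
  32÷1 = 32 each, +1 to first 0

Closure order: Hollowpine, Ashgrove, Elkhorn
Last habitat: Fernhollow with 57 animals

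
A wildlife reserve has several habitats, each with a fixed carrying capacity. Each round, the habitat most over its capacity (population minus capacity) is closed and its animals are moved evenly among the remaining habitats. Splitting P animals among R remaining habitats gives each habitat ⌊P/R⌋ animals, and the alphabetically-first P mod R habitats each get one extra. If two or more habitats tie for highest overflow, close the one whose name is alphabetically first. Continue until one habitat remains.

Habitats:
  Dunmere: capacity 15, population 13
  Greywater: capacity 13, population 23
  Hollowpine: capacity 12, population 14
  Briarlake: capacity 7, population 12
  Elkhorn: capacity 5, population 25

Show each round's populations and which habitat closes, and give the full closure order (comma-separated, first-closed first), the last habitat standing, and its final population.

Round 1: Briarlake=12 Dunmere=13 Elkhorn=25 Greywater=23 Hollowpine=14 → close Elkhorn (overflow 20)
  25÷4 = 6 each, +1 to first 1
Round 2: Briarlake=19 Dunmere=19 Greywater=29 Hollowpine=20 → close Greywater (overflow 16)
  29÷3 = 9 each, +1 to first 2
Round 3: Briarlake=29 Dunmere=29 Hollowpine=29 → close Briarlake (overflow 22)
  29÷2 = 14 each, +1 to first 1
Round 4: Dunmere=44 Hollowpine=43 → close Hollowpine (overflow 31)
  43÷1 = 43 each, +1 to first 0

Closure order: Elkhorn, Greywater, Briarlake, Hollowpine
Last habitat: Dunmere with 87 animals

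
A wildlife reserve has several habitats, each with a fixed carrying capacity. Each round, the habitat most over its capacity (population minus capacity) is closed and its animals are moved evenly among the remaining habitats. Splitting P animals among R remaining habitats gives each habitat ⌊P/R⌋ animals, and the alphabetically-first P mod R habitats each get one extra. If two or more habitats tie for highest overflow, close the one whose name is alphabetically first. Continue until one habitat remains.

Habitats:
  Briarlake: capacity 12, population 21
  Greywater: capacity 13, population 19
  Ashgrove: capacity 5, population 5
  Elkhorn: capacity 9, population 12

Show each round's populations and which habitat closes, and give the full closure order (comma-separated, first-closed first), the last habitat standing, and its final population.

Closure order: Briarlake, Greywater, Elkhorn
Last habitat: Ashgrove with 57 animals

Round 1: Ashgrove=5 Briarlake=21 Elkhorn=12 Greywater=19 → close Briarlake (overflow 9)
  21÷3 = 7 each, +1 to first 0
Round 2: Ashgrove=12 Elkhorn=19 Greywater=26 → close Greywater (overflow 13)
  26÷2 = 13 each, +1 to first 0
Round 3: Ashgrove=25 Elkhorn=32 → close Elkhorn (overflow 23)
  32÷1 = 32 each, +1 to first 0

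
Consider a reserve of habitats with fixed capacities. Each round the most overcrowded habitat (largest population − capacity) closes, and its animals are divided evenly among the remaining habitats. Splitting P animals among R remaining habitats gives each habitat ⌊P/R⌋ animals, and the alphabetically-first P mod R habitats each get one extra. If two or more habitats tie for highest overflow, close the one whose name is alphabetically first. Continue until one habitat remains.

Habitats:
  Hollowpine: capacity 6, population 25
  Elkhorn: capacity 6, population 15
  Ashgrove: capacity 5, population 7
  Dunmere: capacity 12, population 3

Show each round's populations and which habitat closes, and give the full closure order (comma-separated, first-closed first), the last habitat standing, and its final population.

Closure order: Hollowpine, Elkhorn, Ashgrove
Last habitat: Dunmere with 50 animals

Round 1: Ashgrove=7 Dunmere=3 Elkhorn=15 Hollowpine=25 → close Hollowpine (overflow 19)
  25÷3 = 8 each, +1 to first 1
Round 2: Ashgrove=16 Dunmere=11 Elkhorn=23 → close Elkhorn (overflow 17)
  23÷2 = 11 each, +1 to first 1
Round 3: Ashgrove=28 Dunmere=22 → close Ashgrove (overflow 23)
  28÷1 = 28 each, +1 to first 0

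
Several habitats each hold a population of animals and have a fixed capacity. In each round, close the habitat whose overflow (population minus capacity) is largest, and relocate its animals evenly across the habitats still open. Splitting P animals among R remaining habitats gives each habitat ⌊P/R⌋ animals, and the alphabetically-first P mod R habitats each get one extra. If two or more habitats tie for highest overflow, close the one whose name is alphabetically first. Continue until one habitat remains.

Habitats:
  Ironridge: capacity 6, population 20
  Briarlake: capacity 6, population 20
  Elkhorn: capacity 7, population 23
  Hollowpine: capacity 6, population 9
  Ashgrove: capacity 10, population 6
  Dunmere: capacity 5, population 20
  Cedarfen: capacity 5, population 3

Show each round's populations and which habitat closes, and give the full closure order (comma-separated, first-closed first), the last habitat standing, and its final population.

Round 1: Ashgrove=6 Briarlake=20 Cedarfen=3 Dunmere=20 Elkhorn=23 Hollowpine=9 Ironridge=20 → close Elkhorn (overflow 16)
  23÷6 = 3 each, +1 to first 5
Round 2: Ashgrove=10 Briarlake=24 Cedarfen=7 Dunmere=24 Hollowpine=13 Ironridge=23 → close Dunmere (overflow 19)
  24÷5 = 4 each, +1 to first 4
Round 3: Ashgrove=15 Briarlake=29 Cedarfen=12 Hollowpine=18 Ironridge=27 → close Briarlake (overflow 23)
  29÷4 = 7 each, +1 to first 1
Round 4: Ashgrove=23 Cedarfen=19 Hollowpine=25 Ironridge=34 → close Ironridge (overflow 28)
  34÷3 = 11 each, +1 to first 1
Round 5: Ashgrove=35 Cedarfen=30 Hollowpine=36 → close Hollowpine (overflow 30)
  36÷2 = 18 each, +1 to first 0
Round 6: Ashgrove=53 Cedarfen=48 → close Ashgrove (overflow 43)
  53÷1 = 53 each, +1 to first 0

Closure order: Elkhorn, Dunmere, Briarlake, Ironridge, Hollowpine, Ashgrove
Last habitat: Cedarfen with 101 animals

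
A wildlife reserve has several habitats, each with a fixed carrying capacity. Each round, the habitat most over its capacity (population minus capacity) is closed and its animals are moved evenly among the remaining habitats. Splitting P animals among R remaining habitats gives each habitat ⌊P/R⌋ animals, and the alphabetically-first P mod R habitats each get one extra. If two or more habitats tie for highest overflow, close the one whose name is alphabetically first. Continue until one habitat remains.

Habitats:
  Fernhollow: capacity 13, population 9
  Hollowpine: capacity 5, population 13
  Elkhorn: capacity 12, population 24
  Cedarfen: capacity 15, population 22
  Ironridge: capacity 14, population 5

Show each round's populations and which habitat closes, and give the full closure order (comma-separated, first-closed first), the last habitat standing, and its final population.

Round 1: Cedarfen=22 Elkhorn=24 Fernhollow=9 Hollowpine=13 Ironridge=5 → close Elkhorn (overflow 12)
  24÷4 = 6 each, +1 to first 0
Round 2: Cedarfen=28 Fernhollow=15 Hollowpine=19 Ironridge=11 → close Hollowpine (overflow 14)
  19÷3 = 6 each, +1 to first 1
Round 3: Cedarfen=35 Fernhollow=21 Ironridge=17 → close Cedarfen (overflow 20)
  35÷2 = 17 each, +1 to first 1
Round 4: Fernhollow=39 Ironridge=34 → close Fernhollow (overflow 26)
  39÷1 = 39 each, +1 to first 0

Closure order: Elkhorn, Hollowpine, Cedarfen, Fernhollow
Last habitat: Ironridge with 73 animals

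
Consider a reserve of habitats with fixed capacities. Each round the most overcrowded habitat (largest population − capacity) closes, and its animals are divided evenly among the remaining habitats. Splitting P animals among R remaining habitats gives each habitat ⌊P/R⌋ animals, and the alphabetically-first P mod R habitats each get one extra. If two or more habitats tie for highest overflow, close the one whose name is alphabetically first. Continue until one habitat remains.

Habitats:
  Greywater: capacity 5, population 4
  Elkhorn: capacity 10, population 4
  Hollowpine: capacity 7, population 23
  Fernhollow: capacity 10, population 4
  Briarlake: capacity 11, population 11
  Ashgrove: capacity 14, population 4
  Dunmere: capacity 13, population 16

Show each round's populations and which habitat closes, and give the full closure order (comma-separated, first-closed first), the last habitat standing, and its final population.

Closure order: Hollowpine, Dunmere, Briarlake, Greywater, Elkhorn, Fernhollow
Last habitat: Ashgrove with 66 animals

Round 1: Ashgrove=4 Briarlake=11 Dunmere=16 Elkhorn=4 Fernhollow=4 Greywater=4 Hollowpine=23 → close Hollowpine (overflow 16)
  23÷6 = 3 each, +1 to first 5
Round 2: Ashgrove=8 Briarlake=15 Dunmere=20 Elkhorn=8 Fernhollow=8 Greywater=7 → close Dunmere (overflow 7)
  20÷5 = 4 each, +1 to first 0
Round 3: Ashgrove=12 Briarlake=19 Elkhorn=12 Fernhollow=12 Greywater=11 → close Briarlake (overflow 8)
  19÷4 = 4 each, +1 to first 3
Round 4: Ashgrove=17 Elkhorn=17 Fernhollow=17 Greywater=15 → close Greywater (overflow 10)
  15÷3 = 5 each, +1 to first 0
Round 5: Ashgrove=22 Elkhorn=22 Fernhollow=22 → close Elkhorn (overflow 12)
  22÷2 = 11 each, +1 to first 0
Round 6: Ashgrove=33 Fernhollow=33 → close Fernhollow (overflow 23)
  33÷1 = 33 each, +1 to first 0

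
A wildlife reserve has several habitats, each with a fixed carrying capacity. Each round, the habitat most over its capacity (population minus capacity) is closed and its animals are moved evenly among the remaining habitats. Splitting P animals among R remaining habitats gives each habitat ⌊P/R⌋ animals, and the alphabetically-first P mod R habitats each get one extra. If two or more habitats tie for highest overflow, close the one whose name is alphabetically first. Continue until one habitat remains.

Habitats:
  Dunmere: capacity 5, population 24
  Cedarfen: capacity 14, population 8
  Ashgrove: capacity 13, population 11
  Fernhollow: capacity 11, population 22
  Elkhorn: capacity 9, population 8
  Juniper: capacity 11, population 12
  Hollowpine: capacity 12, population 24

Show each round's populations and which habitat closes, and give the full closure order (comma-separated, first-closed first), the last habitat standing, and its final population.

Round 1: Ashgrove=11 Cedarfen=8 Dunmere=24 Elkhorn=8 Fernhollow=22 Hollowpine=24 Juniper=12 → close Dunmere (overflow 19)
  24÷6 = 4 each, +1 to first 0
Round 2: Ashgrove=15 Cedarfen=12 Elkhorn=12 Fernhollow=26 Hollowpine=28 Juniper=16 → close Hollowpine (overflow 16)
  28÷5 = 5 each, +1 to first 3
Round 3: Ashgrove=21 Cedarfen=18 Elkhorn=18 Fernhollow=31 Juniper=21 → close Fernhollow (overflow 20)
  31÷4 = 7 each, +1 to first 3
Round 4: Ashgrove=29 Cedarfen=26 Elkhorn=26 Juniper=28 → close Elkhorn (overflow 17)
  26÷3 = 8 each, +1 to first 2
Round 5: Ashgrove=38 Cedarfen=35 Juniper=36 → close Ashgrove (overflow 25)
  38÷2 = 19 each, +1 to first 0
Round 6: Cedarfen=54 Juniper=55 → close Juniper (overflow 44)
  55÷1 = 55 each, +1 to first 0

Closure order: Dunmere, Hollowpine, Fernhollow, Elkhorn, Ashgrove, Juniper
Last habitat: Cedarfen with 109 animals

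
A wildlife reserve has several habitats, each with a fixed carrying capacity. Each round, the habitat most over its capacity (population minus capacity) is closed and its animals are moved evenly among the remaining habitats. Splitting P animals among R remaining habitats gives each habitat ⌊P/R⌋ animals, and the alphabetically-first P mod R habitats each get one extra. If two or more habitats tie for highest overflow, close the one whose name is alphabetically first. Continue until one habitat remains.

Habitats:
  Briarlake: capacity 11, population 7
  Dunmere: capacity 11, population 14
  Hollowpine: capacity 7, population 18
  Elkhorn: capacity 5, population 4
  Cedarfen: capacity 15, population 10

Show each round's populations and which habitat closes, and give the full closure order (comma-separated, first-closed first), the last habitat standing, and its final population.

Round 1: Briarlake=7 Cedarfen=10 Dunmere=14 Elkhorn=4 Hollowpine=18 → close Hollowpine (overflow 11)
  18÷4 = 4 each, +1 to first 2
Round 2: Briarlake=12 Cedarfen=15 Dunmere=18 Elkhorn=8 → close Dunmere (overflow 7)
  18÷3 = 6 each, +1 to first 0
Round 3: Briarlake=18 Cedarfen=21 Elkhorn=14 → close Elkhorn (overflow 9)
  14÷2 = 7 each, +1 to first 0
Round 4: Briarlake=25 Cedarfen=28 → close Briarlake (overflow 14)
  25÷1 = 25 each, +1 to first 0

Closure order: Hollowpine, Dunmere, Elkhorn, Briarlake
Last habitat: Cedarfen with 53 animals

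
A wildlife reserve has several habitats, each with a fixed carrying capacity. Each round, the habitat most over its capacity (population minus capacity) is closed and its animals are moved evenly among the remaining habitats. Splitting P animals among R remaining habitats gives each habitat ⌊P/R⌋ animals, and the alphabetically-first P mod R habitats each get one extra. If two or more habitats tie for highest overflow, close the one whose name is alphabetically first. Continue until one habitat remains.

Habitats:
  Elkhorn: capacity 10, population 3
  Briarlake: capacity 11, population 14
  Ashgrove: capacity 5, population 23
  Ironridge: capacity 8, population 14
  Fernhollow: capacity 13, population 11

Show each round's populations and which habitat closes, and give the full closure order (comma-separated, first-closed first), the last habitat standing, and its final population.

Round 1: Ashgrove=23 Briarlake=14 Elkhorn=3 Fernhollow=11 Ironridge=14 → close Ashgrove (overflow 18)
  23÷4 = 5 each, +1 to first 3
Round 2: Briarlake=20 Elkhorn=9 Fernhollow=17 Ironridge=19 → close Ironridge (overflow 11)
  19÷3 = 6 each, +1 to first 1
Round 3: Briarlake=27 Elkhorn=15 Fernhollow=23 → close Briarlake (overflow 16)
  27÷2 = 13 each, +1 to first 1
Round 4: Elkhorn=29 Fernhollow=36 → close Fernhollow (overflow 23)
  36÷1 = 36 each, +1 to first 0

Closure order: Ashgrove, Ironridge, Briarlake, Fernhollow
Last habitat: Elkhorn with 65 animals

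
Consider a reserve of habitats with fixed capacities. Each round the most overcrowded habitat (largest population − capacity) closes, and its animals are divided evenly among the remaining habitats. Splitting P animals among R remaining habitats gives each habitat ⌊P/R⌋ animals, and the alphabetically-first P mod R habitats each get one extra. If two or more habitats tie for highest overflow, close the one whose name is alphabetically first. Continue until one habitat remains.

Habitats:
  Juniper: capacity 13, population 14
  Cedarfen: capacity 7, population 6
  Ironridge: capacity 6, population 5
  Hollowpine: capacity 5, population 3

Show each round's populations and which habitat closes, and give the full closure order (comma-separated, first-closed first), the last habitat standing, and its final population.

Round 1: Cedarfen=6 Hollowpine=3 Ironridge=5 Juniper=14 → close Juniper (overflow 1)
  14÷3 = 4 each, +1 to first 2
Round 2: Cedarfen=11 Hollowpine=8 Ironridge=9 → close Cedarfen (overflow 4)
  11÷2 = 5 each, +1 to first 1
Round 3: Hollowpine=14 Ironridge=14 → close Hollowpine (overflow 9)
  14÷1 = 14 each, +1 to first 0

Closure order: Juniper, Cedarfen, Hollowpine
Last habitat: Ironridge with 28 animals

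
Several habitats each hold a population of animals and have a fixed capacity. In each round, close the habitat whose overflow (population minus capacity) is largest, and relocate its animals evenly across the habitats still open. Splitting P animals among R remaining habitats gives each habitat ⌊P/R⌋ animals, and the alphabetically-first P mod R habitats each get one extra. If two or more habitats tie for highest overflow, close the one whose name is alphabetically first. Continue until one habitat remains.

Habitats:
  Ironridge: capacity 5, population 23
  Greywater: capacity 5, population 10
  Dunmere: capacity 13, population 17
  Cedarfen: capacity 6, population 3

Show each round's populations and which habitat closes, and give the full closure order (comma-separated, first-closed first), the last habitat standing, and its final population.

Closure order: Ironridge, Dunmere, Greywater
Last habitat: Cedarfen with 53 animals

Round 1: Cedarfen=3 Dunmere=17 Greywater=10 Ironridge=23 → close Ironridge (overflow 18)
  23÷3 = 7 each, +1 to first 2
Round 2: Cedarfen=11 Dunmere=25 Greywater=17 → close Dunmere (overflow 12)
  25÷2 = 12 each, +1 to first 1
Round 3: Cedarfen=24 Greywater=29 → close Greywater (overflow 24)
  29÷1 = 29 each, +1 to first 0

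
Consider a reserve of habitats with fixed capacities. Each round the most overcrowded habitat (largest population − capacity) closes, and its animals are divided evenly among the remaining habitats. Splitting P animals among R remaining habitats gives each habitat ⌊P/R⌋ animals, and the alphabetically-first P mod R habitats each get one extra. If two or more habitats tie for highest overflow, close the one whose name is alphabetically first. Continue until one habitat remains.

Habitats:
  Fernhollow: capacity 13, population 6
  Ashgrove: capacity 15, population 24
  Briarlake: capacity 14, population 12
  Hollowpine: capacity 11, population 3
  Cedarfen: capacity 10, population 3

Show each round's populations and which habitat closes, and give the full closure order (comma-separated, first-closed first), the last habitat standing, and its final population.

Round 1: Ashgrove=24 Briarlake=12 Cedarfen=3 Fernhollow=6 Hollowpine=3 → close Ashgrove (overflow 9)
  24÷4 = 6 each, +1 to first 0
Round 2: Briarlake=18 Cedarfen=9 Fernhollow=12 Hollowpine=9 → close Briarlake (overflow 4)
  18÷3 = 6 each, +1 to first 0
Round 3: Cedarfen=15 Fernhollow=18 Hollowpine=15 → close Cedarfen (overflow 5)
  15÷2 = 7 each, +1 to first 1
Round 4: Fernhollow=26 Hollowpine=22 → close Fernhollow (overflow 13)
  26÷1 = 26 each, +1 to first 0

Closure order: Ashgrove, Briarlake, Cedarfen, Fernhollow
Last habitat: Hollowpine with 48 animals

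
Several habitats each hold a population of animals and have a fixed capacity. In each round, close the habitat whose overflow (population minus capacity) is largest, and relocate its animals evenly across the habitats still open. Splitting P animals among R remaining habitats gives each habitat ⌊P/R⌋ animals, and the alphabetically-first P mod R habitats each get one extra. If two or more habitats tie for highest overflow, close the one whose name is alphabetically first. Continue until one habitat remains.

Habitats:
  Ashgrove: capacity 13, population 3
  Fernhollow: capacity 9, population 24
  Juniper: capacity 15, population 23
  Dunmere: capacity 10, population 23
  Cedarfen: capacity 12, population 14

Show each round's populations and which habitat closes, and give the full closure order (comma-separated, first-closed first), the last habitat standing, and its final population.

Closure order: Fernhollow, Dunmere, Juniper, Cedarfen
Last habitat: Ashgrove with 87 animals

Round 1: Ashgrove=3 Cedarfen=14 Dunmere=23 Fernhollow=24 Juniper=23 → close Fernhollow (overflow 15)
  24÷4 = 6 each, +1 to first 0
Round 2: Ashgrove=9 Cedarfen=20 Dunmere=29 Juniper=29 → close Dunmere (overflow 19)
  29÷3 = 9 each, +1 to first 2
Round 3: Ashgrove=19 Cedarfen=30 Juniper=38 → close Juniper (overflow 23)
  38÷2 = 19 each, +1 to first 0
Round 4: Ashgrove=38 Cedarfen=49 → close Cedarfen (overflow 37)
  49÷1 = 49 each, +1 to first 0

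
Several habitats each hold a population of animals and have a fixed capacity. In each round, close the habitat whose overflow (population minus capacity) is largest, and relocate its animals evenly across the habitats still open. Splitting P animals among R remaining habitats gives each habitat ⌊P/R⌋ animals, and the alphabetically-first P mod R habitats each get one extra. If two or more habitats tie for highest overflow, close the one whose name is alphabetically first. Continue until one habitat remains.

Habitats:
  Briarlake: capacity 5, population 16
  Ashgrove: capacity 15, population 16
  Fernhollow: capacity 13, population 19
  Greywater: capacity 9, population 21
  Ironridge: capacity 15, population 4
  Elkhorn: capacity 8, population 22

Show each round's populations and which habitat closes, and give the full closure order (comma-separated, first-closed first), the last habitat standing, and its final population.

Closure order: Elkhorn, Briarlake, Greywater, Fernhollow, Ashgrove
Last habitat: Ironridge with 98 animals

Round 1: Ashgrove=16 Briarlake=16 Elkhorn=22 Fernhollow=19 Greywater=21 Ironridge=4 → close Elkhorn (overflow 14)
  22÷5 = 4 each, +1 to first 2
Round 2: Ashgrove=21 Briarlake=21 Fernhollow=23 Greywater=25 Ironridge=8 → close Briarlake (overflow 16)
  21÷4 = 5 each, +1 to first 1
Round 3: Ashgrove=27 Fernhollow=28 Greywater=30 Ironridge=13 → close Greywater (overflow 21)
  30÷3 = 10 each, +1 to first 0
Round 4: Ashgrove=37 Fernhollow=38 Ironridge=23 → close Fernhollow (overflow 25)
  38÷2 = 19 each, +1 to first 0
Round 5: Ashgrove=56 Ironridge=42 → close Ashgrove (overflow 41)
  56÷1 = 56 each, +1 to first 0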